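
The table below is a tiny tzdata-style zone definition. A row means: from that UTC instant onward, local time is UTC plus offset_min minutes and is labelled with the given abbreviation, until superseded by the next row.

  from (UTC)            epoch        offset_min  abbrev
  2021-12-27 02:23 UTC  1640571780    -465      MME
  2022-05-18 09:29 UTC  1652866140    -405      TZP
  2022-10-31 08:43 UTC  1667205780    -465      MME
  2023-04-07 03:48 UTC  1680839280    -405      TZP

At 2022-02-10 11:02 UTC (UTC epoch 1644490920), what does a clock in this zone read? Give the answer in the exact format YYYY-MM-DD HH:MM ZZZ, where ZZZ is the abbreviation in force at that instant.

Query: 2022-02-10 11:02 UTC
Rule 1/4 (MME, -07:45): 2021-12-27 02:23 UTC ≤ query < 2022-05-18 09:29 UTC
11·60 + 2 - 465 = 197 min
197 = 0·1440 + 197; 197 = 3·60 + 17 → 03:17, same day
→ 2022-02-10 03:17 MME

2022-02-10 03:17 MME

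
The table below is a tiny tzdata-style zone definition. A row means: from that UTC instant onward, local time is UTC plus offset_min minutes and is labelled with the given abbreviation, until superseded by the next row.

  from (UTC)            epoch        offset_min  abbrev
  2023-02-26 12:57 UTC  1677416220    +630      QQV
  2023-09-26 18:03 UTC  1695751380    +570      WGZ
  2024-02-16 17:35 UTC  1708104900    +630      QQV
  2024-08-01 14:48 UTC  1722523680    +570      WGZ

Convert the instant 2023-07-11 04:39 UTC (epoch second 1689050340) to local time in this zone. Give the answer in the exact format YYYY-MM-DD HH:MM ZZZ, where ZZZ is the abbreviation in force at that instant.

2023-07-11 15:09 QQV

Query: 2023-07-11 04:39 UTC
Rule 1/4 (QQV, +10:30): 2023-02-26 12:57 UTC ≤ query < 2023-09-26 18:03 UTC
4·60 + 39 + 630 = 909 min
909 = 0·1440 + 909; 909 = 15·60 + 9 → 15:09, same day
→ 2023-07-11 15:09 QQV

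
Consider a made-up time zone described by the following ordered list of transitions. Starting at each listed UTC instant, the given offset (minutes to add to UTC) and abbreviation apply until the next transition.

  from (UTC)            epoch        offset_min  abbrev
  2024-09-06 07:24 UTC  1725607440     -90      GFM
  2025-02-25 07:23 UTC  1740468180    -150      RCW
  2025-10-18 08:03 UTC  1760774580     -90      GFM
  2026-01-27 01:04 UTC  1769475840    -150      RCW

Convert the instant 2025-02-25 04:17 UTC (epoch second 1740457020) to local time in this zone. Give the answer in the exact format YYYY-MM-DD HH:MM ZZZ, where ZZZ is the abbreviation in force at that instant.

Query: 2025-02-25 04:17 UTC
Rule 1/4 (GFM, -01:30): 2024-09-06 07:24 UTC ≤ query < 2025-02-25 07:23 UTC
4·60 + 17 - 90 = 167 min
167 = 0·1440 + 167; 167 = 2·60 + 47 → 02:47, same day
→ 2025-02-25 02:47 GFM

2025-02-25 02:47 GFM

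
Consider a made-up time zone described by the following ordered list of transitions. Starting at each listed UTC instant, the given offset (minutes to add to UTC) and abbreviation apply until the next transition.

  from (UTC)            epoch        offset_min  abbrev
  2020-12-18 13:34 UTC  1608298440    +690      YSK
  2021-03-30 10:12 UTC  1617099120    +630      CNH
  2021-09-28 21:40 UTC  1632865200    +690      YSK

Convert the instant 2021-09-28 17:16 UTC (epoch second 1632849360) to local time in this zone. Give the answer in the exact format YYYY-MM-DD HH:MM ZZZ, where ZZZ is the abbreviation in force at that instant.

2021-09-29 03:46 CNH

Query: 2021-09-28 17:16 UTC
Rule 2/3 (CNH, +10:30): 2021-03-30 10:12 UTC ≤ query < 2021-09-28 21:40 UTC
17·60 + 16 + 630 = 1666 min
1666 = 1·1440 + 226; 226 = 3·60 + 46 → 03:46, 2021-09-28 + 1 day = 2021-09-29
→ 2021-09-29 03:46 CNH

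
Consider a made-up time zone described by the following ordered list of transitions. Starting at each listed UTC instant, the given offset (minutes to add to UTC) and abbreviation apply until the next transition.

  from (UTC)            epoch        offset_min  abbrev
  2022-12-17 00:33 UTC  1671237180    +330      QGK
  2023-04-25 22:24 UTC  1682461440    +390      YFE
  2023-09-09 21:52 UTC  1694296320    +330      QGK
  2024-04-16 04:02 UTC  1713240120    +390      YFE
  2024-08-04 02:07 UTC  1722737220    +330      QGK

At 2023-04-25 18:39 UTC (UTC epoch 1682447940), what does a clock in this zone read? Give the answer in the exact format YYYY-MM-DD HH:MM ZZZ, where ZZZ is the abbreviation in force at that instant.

2023-04-26 00:09 QGK

Query: 2023-04-25 18:39 UTC
Rule 1/5 (QGK, +05:30): 2022-12-17 00:33 UTC ≤ query < 2023-04-25 22:24 UTC
18·60 + 39 + 330 = 1449 min
1449 = 1·1440 + 9; 9 = 0·60 + 9 → 00:09, 2023-04-25 + 1 day = 2023-04-26
→ 2023-04-26 00:09 QGK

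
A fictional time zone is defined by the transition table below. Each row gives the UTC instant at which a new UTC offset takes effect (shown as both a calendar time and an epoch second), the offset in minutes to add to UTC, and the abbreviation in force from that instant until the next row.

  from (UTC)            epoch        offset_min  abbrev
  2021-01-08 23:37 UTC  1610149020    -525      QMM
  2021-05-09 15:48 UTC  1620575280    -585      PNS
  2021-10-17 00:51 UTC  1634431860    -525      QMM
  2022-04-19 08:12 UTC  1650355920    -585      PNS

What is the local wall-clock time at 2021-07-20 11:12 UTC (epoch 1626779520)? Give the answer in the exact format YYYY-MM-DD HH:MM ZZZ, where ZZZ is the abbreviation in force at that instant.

Query: 2021-07-20 11:12 UTC
Rule 2/4 (PNS, -09:45): 2021-05-09 15:48 UTC ≤ query < 2021-10-17 00:51 UTC
11·60 + 12 - 585 = 87 min
87 = 0·1440 + 87; 87 = 1·60 + 27 → 01:27, same day
→ 2021-07-20 01:27 PNS

2021-07-20 01:27 PNS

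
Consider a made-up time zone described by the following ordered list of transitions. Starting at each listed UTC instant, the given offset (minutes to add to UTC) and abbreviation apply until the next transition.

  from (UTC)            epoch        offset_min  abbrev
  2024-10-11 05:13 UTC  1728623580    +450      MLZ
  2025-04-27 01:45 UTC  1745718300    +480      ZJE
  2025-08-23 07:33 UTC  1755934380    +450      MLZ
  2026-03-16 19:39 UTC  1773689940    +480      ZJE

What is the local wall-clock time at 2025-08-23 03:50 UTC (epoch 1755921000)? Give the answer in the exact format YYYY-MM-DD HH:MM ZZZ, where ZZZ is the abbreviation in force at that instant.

2025-08-23 11:50 ZJE

Query: 2025-08-23 03:50 UTC
Rule 2/4 (ZJE, +08:00): 2025-04-27 01:45 UTC ≤ query < 2025-08-23 07:33 UTC
3·60 + 50 + 480 = 710 min
710 = 0·1440 + 710; 710 = 11·60 + 50 → 11:50, same day
→ 2025-08-23 11:50 ZJE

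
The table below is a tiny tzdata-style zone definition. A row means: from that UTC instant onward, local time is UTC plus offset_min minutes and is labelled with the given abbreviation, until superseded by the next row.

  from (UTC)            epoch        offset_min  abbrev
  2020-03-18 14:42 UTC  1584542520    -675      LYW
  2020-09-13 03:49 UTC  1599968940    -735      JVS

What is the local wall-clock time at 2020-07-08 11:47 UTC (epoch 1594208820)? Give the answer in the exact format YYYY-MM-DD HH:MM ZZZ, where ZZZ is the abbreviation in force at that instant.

Query: 2020-07-08 11:47 UTC
Rule 1/2 (LYW, -11:15): 2020-03-18 14:42 UTC ≤ query < 2020-09-13 03:49 UTC
11·60 + 47 - 675 = 32 min
32 = 0·1440 + 32; 32 = 0·60 + 32 → 00:32, same day
→ 2020-07-08 00:32 LYW

2020-07-08 00:32 LYW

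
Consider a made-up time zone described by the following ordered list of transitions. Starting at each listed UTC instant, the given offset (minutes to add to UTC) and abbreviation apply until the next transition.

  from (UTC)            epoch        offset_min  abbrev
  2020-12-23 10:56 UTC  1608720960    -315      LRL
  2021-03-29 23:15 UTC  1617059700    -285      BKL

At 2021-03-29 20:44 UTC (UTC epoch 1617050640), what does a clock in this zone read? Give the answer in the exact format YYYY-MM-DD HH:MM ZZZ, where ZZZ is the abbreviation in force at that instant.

2021-03-29 15:29 LRL

Query: 2021-03-29 20:44 UTC
Rule 1/2 (LRL, -05:15): 2020-12-23 10:56 UTC ≤ query < 2021-03-29 23:15 UTC
20·60 + 44 - 315 = 929 min
929 = 0·1440 + 929; 929 = 15·60 + 29 → 15:29, same day
→ 2021-03-29 15:29 LRL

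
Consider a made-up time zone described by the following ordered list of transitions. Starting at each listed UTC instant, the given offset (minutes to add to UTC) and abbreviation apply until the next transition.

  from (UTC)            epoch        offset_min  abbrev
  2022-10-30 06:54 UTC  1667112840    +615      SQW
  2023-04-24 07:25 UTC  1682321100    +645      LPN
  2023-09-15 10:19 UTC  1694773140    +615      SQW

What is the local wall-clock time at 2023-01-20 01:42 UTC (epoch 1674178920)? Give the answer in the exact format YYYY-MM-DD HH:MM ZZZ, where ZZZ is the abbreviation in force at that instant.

Query: 2023-01-20 01:42 UTC
Rule 1/3 (SQW, +10:15): 2022-10-30 06:54 UTC ≤ query < 2023-04-24 07:25 UTC
1·60 + 42 + 615 = 717 min
717 = 0·1440 + 717; 717 = 11·60 + 57 → 11:57, same day
→ 2023-01-20 11:57 SQW

2023-01-20 11:57 SQW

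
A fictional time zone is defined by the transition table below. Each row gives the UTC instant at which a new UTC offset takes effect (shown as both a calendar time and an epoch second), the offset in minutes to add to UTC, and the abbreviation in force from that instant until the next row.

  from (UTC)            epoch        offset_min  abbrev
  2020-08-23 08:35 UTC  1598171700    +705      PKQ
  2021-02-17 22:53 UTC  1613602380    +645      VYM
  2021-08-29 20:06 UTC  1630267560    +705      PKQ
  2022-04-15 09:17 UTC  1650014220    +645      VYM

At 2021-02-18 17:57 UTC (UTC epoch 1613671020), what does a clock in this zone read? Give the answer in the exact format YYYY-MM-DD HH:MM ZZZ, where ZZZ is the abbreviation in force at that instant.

2021-02-19 04:42 VYM

Query: 2021-02-18 17:57 UTC
Rule 2/4 (VYM, +10:45): 2021-02-17 22:53 UTC ≤ query < 2021-08-29 20:06 UTC
17·60 + 57 + 645 = 1722 min
1722 = 1·1440 + 282; 282 = 4·60 + 42 → 04:42, 2021-02-18 + 1 day = 2021-02-19
→ 2021-02-19 04:42 VYM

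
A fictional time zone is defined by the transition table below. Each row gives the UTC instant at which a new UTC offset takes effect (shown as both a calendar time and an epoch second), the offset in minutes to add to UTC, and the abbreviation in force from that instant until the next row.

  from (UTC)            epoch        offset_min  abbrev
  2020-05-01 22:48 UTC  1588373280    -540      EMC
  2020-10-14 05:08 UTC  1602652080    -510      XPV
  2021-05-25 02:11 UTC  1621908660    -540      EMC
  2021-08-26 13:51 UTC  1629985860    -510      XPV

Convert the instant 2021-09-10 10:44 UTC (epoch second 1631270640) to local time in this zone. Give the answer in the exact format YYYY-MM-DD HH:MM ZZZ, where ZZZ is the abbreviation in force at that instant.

Query: 2021-09-10 10:44 UTC
Rule 4/4 (XPV, -08:30): 2021-08-26 13:51 UTC ≤ query < +∞
10·60 + 44 - 510 = 134 min
134 = 0·1440 + 134; 134 = 2·60 + 14 → 02:14, same day
→ 2021-09-10 02:14 XPV

2021-09-10 02:14 XPV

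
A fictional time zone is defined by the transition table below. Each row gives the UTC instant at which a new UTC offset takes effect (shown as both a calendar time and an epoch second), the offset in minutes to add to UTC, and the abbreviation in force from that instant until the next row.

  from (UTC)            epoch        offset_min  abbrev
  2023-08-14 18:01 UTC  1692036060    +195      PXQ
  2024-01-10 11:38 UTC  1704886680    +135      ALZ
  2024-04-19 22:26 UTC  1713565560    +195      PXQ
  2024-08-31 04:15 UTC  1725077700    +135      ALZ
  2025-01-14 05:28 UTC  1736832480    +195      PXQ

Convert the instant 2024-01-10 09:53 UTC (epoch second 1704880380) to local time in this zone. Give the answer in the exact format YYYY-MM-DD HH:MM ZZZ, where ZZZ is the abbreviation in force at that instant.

2024-01-10 13:08 PXQ

Query: 2024-01-10 09:53 UTC
Rule 1/5 (PXQ, +03:15): 2023-08-14 18:01 UTC ≤ query < 2024-01-10 11:38 UTC
9·60 + 53 + 195 = 788 min
788 = 0·1440 + 788; 788 = 13·60 + 8 → 13:08, same day
→ 2024-01-10 13:08 PXQ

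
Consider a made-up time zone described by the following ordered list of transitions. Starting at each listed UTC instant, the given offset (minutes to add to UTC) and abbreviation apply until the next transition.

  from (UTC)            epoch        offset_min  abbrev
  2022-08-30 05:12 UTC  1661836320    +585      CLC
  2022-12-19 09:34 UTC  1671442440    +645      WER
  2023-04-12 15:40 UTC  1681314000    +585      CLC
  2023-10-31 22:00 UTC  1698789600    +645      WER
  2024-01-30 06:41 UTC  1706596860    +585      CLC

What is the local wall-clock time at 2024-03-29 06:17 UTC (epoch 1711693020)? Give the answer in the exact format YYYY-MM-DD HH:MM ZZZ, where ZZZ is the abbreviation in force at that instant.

Query: 2024-03-29 06:17 UTC
Rule 5/5 (CLC, +09:45): 2024-01-30 06:41 UTC ≤ query < +∞
6·60 + 17 + 585 = 962 min
962 = 0·1440 + 962; 962 = 16·60 + 2 → 16:02, same day
→ 2024-03-29 16:02 CLC

2024-03-29 16:02 CLC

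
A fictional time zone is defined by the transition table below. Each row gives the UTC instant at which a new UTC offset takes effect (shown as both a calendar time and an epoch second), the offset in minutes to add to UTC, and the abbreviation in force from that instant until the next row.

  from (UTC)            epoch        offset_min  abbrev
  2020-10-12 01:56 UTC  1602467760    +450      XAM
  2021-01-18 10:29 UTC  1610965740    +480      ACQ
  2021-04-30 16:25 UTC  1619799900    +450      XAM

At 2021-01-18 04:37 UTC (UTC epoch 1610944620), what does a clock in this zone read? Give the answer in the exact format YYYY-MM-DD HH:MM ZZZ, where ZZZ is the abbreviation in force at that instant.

Query: 2021-01-18 04:37 UTC
Rule 1/3 (XAM, +07:30): 2020-10-12 01:56 UTC ≤ query < 2021-01-18 10:29 UTC
4·60 + 37 + 450 = 727 min
727 = 0·1440 + 727; 727 = 12·60 + 7 → 12:07, same day
→ 2021-01-18 12:07 XAM

2021-01-18 12:07 XAM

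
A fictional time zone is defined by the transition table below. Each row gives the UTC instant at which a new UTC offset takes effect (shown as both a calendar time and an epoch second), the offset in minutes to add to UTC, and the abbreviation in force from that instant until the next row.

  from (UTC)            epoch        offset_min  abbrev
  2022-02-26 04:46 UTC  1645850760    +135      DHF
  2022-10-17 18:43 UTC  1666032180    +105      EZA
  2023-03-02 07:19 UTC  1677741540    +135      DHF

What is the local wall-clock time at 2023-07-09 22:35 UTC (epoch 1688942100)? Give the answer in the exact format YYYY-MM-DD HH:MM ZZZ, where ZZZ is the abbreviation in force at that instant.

Query: 2023-07-09 22:35 UTC
Rule 3/3 (DHF, +02:15): 2023-03-02 07:19 UTC ≤ query < +∞
22·60 + 35 + 135 = 1490 min
1490 = 1·1440 + 50; 50 = 0·60 + 50 → 00:50, 2023-07-09 + 1 day = 2023-07-10
→ 2023-07-10 00:50 DHF

2023-07-10 00:50 DHF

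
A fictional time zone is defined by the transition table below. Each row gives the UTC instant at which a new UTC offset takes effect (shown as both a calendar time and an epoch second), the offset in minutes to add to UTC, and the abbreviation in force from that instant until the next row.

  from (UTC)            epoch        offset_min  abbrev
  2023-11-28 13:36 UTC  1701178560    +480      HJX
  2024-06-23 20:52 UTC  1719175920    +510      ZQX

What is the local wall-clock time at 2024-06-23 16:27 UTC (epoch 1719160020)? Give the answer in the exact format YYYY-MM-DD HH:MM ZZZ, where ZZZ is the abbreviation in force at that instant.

Query: 2024-06-23 16:27 UTC
Rule 1/2 (HJX, +08:00): 2023-11-28 13:36 UTC ≤ query < 2024-06-23 20:52 UTC
16·60 + 27 + 480 = 1467 min
1467 = 1·1440 + 27; 27 = 0·60 + 27 → 00:27, 2024-06-23 + 1 day = 2024-06-24
→ 2024-06-24 00:27 HJX

2024-06-24 00:27 HJX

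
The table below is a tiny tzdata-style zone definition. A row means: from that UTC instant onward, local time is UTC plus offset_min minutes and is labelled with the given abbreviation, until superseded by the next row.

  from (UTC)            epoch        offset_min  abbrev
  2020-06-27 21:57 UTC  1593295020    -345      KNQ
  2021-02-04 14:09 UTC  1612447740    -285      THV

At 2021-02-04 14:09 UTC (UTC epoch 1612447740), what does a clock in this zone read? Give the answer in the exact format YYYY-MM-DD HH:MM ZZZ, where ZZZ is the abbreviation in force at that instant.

2021-02-04 09:24 THV

Query: 2021-02-04 14:09 UTC
Rule 2/2 (THV, -04:45): 2021-02-04 14:09 UTC ≤ query < +∞
14·60 + 9 - 285 = 564 min
564 = 0·1440 + 564; 564 = 9·60 + 24 → 09:24, same day
→ 2021-02-04 09:24 THV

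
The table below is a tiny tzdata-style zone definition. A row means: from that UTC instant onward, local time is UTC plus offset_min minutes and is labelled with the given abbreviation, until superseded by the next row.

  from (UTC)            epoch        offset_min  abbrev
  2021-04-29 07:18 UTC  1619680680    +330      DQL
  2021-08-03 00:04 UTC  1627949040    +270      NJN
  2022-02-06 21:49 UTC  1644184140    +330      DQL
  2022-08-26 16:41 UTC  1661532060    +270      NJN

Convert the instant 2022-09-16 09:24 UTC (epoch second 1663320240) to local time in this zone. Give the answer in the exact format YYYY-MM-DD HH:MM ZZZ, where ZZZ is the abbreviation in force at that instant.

2022-09-16 13:54 NJN

Query: 2022-09-16 09:24 UTC
Rule 4/4 (NJN, +04:30): 2022-08-26 16:41 UTC ≤ query < +∞
9·60 + 24 + 270 = 834 min
834 = 0·1440 + 834; 834 = 13·60 + 54 → 13:54, same day
→ 2022-09-16 13:54 NJN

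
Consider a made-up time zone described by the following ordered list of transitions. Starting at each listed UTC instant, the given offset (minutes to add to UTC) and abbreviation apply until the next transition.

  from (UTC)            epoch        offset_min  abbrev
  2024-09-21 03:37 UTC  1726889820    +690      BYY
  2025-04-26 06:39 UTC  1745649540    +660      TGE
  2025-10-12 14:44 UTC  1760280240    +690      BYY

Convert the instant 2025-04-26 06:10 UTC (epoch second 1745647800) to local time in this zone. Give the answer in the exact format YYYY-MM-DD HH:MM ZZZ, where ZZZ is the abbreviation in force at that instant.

Query: 2025-04-26 06:10 UTC
Rule 1/3 (BYY, +11:30): 2024-09-21 03:37 UTC ≤ query < 2025-04-26 06:39 UTC
6·60 + 10 + 690 = 1060 min
1060 = 0·1440 + 1060; 1060 = 17·60 + 40 → 17:40, same day
→ 2025-04-26 17:40 BYY

2025-04-26 17:40 BYY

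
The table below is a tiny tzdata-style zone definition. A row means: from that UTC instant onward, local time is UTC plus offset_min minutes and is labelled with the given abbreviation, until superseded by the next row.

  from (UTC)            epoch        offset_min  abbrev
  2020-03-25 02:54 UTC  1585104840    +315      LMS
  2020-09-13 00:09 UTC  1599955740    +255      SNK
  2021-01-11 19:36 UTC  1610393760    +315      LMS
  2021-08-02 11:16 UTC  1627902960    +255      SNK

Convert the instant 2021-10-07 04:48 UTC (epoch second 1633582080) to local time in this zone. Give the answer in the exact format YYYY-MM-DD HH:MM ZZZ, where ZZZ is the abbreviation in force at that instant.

Query: 2021-10-07 04:48 UTC
Rule 4/4 (SNK, +04:15): 2021-08-02 11:16 UTC ≤ query < +∞
4·60 + 48 + 255 = 543 min
543 = 0·1440 + 543; 543 = 9·60 + 3 → 09:03, same day
→ 2021-10-07 09:03 SNK

2021-10-07 09:03 SNK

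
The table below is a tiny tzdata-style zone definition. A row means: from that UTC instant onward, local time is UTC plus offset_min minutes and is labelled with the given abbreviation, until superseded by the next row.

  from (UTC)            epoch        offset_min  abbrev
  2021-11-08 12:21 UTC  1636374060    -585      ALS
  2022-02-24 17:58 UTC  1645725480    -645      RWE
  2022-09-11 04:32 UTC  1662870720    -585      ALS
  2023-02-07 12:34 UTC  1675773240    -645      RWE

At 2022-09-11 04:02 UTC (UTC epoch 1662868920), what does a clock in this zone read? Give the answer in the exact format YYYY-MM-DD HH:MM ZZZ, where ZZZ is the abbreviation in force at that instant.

2022-09-10 17:17 RWE

Query: 2022-09-11 04:02 UTC
Rule 2/4 (RWE, -10:45): 2022-02-24 17:58 UTC ≤ query < 2022-09-11 04:32 UTC
4·60 + 2 - 645 = -403 min
-403 = -1·1440 + 1037; 1037 = 17·60 + 17 → 17:17, 2022-09-11 - 1 day = 2022-09-10
→ 2022-09-10 17:17 RWE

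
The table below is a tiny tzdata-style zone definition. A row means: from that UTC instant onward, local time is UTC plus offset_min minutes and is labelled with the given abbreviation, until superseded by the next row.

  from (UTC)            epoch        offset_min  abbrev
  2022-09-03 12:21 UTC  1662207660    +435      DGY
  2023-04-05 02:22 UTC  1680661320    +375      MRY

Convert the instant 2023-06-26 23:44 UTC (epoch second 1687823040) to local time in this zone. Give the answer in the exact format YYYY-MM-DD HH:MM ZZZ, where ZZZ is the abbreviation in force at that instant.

2023-06-27 05:59 MRY

Query: 2023-06-26 23:44 UTC
Rule 2/2 (MRY, +06:15): 2023-04-05 02:22 UTC ≤ query < +∞
23·60 + 44 + 375 = 1799 min
1799 = 1·1440 + 359; 359 = 5·60 + 59 → 05:59, 2023-06-26 + 1 day = 2023-06-27
→ 2023-06-27 05:59 MRY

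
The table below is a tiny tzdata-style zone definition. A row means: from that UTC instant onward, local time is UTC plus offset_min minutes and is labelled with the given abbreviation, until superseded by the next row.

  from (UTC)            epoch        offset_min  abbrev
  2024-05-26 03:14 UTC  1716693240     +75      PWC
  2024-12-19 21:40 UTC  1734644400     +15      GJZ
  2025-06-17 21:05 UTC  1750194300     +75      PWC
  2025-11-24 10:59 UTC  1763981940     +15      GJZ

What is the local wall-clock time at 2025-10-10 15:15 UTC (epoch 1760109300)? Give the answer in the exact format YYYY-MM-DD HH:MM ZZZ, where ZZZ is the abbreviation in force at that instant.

Query: 2025-10-10 15:15 UTC
Rule 3/4 (PWC, +01:15): 2025-06-17 21:05 UTC ≤ query < 2025-11-24 10:59 UTC
15·60 + 15 + 75 = 990 min
990 = 0·1440 + 990; 990 = 16·60 + 30 → 16:30, same day
→ 2025-10-10 16:30 PWC

2025-10-10 16:30 PWC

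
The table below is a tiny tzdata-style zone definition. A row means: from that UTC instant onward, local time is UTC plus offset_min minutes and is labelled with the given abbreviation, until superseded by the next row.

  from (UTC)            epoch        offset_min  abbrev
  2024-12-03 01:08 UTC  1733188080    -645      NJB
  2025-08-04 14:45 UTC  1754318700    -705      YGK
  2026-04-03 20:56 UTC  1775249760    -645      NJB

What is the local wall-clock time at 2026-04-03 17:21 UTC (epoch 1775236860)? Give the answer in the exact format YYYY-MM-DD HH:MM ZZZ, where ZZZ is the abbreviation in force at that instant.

2026-04-03 05:36 YGK

Query: 2026-04-03 17:21 UTC
Rule 2/3 (YGK, -11:45): 2025-08-04 14:45 UTC ≤ query < 2026-04-03 20:56 UTC
17·60 + 21 - 705 = 336 min
336 = 0·1440 + 336; 336 = 5·60 + 36 → 05:36, same day
→ 2026-04-03 05:36 YGK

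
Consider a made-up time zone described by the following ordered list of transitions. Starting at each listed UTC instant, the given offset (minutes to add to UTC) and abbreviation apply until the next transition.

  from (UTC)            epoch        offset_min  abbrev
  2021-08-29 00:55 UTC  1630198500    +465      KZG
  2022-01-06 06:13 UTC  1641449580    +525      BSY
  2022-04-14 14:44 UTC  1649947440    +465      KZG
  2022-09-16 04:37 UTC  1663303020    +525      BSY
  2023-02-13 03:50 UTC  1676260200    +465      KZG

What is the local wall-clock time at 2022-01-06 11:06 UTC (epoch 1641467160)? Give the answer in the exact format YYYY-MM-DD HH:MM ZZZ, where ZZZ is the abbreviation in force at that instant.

2022-01-06 19:51 BSY

Query: 2022-01-06 11:06 UTC
Rule 2/5 (BSY, +08:45): 2022-01-06 06:13 UTC ≤ query < 2022-04-14 14:44 UTC
11·60 + 6 + 525 = 1191 min
1191 = 0·1440 + 1191; 1191 = 19·60 + 51 → 19:51, same day
→ 2022-01-06 19:51 BSY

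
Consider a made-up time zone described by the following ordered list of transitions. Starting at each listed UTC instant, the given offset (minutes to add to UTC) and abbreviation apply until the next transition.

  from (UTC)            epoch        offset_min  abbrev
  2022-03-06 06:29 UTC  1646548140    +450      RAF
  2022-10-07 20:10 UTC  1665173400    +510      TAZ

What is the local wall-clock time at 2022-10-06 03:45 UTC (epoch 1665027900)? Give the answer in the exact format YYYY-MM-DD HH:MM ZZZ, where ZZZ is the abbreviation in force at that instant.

Query: 2022-10-06 03:45 UTC
Rule 1/2 (RAF, +07:30): 2022-03-06 06:29 UTC ≤ query < 2022-10-07 20:10 UTC
3·60 + 45 + 450 = 675 min
675 = 0·1440 + 675; 675 = 11·60 + 15 → 11:15, same day
→ 2022-10-06 11:15 RAF

2022-10-06 11:15 RAF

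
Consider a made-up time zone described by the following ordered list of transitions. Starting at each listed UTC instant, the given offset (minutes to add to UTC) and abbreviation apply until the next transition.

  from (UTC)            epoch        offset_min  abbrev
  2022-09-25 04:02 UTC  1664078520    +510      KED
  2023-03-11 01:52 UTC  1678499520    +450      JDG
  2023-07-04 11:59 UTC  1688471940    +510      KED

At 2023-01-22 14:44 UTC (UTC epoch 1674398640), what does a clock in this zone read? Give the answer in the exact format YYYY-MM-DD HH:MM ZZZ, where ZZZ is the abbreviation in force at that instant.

Query: 2023-01-22 14:44 UTC
Rule 1/3 (KED, +08:30): 2022-09-25 04:02 UTC ≤ query < 2023-03-11 01:52 UTC
14·60 + 44 + 510 = 1394 min
1394 = 0·1440 + 1394; 1394 = 23·60 + 14 → 23:14, same day
→ 2023-01-22 23:14 KED

2023-01-22 23:14 KED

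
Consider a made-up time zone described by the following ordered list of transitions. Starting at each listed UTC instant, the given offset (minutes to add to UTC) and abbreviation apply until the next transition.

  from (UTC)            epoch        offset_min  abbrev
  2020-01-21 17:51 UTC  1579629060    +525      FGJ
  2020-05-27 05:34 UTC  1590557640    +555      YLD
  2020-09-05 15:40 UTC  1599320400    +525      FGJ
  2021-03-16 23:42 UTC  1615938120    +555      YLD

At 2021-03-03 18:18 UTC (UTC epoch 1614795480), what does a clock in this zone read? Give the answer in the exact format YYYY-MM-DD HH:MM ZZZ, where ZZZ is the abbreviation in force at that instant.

Query: 2021-03-03 18:18 UTC
Rule 3/4 (FGJ, +08:45): 2020-09-05 15:40 UTC ≤ query < 2021-03-16 23:42 UTC
18·60 + 18 + 525 = 1623 min
1623 = 1·1440 + 183; 183 = 3·60 + 3 → 03:03, 2021-03-03 + 1 day = 2021-03-04
→ 2021-03-04 03:03 FGJ

2021-03-04 03:03 FGJ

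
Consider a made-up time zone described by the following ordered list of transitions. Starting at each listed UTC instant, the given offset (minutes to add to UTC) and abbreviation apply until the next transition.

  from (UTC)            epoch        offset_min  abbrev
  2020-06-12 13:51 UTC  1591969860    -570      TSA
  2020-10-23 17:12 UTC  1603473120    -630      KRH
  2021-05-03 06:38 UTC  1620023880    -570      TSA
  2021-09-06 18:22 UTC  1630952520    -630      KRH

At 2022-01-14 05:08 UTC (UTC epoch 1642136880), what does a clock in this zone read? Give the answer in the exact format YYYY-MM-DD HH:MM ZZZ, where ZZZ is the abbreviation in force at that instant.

2022-01-13 18:38 KRH

Query: 2022-01-14 05:08 UTC
Rule 4/4 (KRH, -10:30): 2021-09-06 18:22 UTC ≤ query < +∞
5·60 + 8 - 630 = -322 min
-322 = -1·1440 + 1118; 1118 = 18·60 + 38 → 18:38, 2022-01-14 - 1 day = 2022-01-13
→ 2022-01-13 18:38 KRH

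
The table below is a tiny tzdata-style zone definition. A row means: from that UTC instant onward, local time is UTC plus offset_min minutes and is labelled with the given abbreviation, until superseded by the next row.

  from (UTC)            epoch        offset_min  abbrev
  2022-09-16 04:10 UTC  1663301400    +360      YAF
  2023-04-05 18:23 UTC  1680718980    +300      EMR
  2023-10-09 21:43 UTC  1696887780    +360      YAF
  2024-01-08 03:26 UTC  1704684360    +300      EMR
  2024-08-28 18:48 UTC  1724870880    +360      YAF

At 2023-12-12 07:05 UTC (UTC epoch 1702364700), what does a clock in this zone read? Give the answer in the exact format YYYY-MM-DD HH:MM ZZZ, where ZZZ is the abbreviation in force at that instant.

2023-12-12 13:05 YAF

Query: 2023-12-12 07:05 UTC
Rule 3/5 (YAF, +06:00): 2023-10-09 21:43 UTC ≤ query < 2024-01-08 03:26 UTC
7·60 + 5 + 360 = 785 min
785 = 0·1440 + 785; 785 = 13·60 + 5 → 13:05, same day
→ 2023-12-12 13:05 YAF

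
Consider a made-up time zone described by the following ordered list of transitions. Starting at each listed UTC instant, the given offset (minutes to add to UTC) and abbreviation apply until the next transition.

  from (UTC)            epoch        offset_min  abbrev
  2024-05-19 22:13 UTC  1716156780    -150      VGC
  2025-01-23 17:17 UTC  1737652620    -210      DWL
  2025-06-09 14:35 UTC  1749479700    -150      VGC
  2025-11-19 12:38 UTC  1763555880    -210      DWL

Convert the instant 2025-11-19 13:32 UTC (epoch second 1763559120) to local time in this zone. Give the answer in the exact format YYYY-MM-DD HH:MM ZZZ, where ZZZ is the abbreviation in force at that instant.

2025-11-19 10:02 DWL

Query: 2025-11-19 13:32 UTC
Rule 4/4 (DWL, -03:30): 2025-11-19 12:38 UTC ≤ query < +∞
13·60 + 32 - 210 = 602 min
602 = 0·1440 + 602; 602 = 10·60 + 2 → 10:02, same day
→ 2025-11-19 10:02 DWL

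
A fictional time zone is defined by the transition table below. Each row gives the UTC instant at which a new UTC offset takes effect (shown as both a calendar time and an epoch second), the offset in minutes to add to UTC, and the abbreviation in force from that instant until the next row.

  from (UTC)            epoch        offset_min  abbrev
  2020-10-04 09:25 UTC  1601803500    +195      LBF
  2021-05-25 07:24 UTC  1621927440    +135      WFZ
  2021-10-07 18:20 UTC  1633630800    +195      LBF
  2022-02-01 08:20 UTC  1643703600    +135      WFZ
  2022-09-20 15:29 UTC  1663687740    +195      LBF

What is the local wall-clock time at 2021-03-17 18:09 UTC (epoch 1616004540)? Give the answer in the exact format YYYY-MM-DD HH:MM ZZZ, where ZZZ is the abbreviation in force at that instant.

Query: 2021-03-17 18:09 UTC
Rule 1/5 (LBF, +03:15): 2020-10-04 09:25 UTC ≤ query < 2021-05-25 07:24 UTC
18·60 + 9 + 195 = 1284 min
1284 = 0·1440 + 1284; 1284 = 21·60 + 24 → 21:24, same day
→ 2021-03-17 21:24 LBF

2021-03-17 21:24 LBF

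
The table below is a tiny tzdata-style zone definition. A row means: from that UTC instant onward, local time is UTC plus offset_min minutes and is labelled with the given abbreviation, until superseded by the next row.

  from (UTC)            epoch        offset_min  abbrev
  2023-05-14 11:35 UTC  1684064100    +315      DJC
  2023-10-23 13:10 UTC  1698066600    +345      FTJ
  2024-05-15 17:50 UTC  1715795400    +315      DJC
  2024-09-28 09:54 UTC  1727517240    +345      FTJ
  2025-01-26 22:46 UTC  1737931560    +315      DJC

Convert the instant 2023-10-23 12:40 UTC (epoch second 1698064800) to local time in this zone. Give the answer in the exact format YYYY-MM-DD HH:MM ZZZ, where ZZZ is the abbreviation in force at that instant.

2023-10-23 17:55 DJC

Query: 2023-10-23 12:40 UTC
Rule 1/5 (DJC, +05:15): 2023-05-14 11:35 UTC ≤ query < 2023-10-23 13:10 UTC
12·60 + 40 + 315 = 1075 min
1075 = 0·1440 + 1075; 1075 = 17·60 + 55 → 17:55, same day
→ 2023-10-23 17:55 DJC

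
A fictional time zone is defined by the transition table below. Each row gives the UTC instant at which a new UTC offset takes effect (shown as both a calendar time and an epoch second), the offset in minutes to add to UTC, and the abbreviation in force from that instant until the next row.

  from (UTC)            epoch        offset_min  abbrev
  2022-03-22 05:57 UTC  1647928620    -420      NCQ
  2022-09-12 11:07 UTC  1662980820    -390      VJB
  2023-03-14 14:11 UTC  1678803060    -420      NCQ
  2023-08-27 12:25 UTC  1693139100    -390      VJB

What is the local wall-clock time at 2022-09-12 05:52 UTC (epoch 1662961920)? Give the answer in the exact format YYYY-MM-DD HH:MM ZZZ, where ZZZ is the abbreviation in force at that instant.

2022-09-11 22:52 NCQ

Query: 2022-09-12 05:52 UTC
Rule 1/4 (NCQ, -07:00): 2022-03-22 05:57 UTC ≤ query < 2022-09-12 11:07 UTC
5·60 + 52 - 420 = -68 min
-68 = -1·1440 + 1372; 1372 = 22·60 + 52 → 22:52, 2022-09-12 - 1 day = 2022-09-11
→ 2022-09-11 22:52 NCQ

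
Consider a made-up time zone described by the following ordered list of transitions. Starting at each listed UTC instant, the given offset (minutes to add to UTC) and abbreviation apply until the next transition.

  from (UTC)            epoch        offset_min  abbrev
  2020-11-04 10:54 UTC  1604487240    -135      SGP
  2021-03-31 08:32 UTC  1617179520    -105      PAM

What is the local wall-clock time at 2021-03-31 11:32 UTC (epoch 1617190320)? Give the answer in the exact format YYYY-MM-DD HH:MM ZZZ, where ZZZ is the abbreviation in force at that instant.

2021-03-31 09:47 PAM

Query: 2021-03-31 11:32 UTC
Rule 2/2 (PAM, -01:45): 2021-03-31 08:32 UTC ≤ query < +∞
11·60 + 32 - 105 = 587 min
587 = 0·1440 + 587; 587 = 9·60 + 47 → 09:47, same day
→ 2021-03-31 09:47 PAM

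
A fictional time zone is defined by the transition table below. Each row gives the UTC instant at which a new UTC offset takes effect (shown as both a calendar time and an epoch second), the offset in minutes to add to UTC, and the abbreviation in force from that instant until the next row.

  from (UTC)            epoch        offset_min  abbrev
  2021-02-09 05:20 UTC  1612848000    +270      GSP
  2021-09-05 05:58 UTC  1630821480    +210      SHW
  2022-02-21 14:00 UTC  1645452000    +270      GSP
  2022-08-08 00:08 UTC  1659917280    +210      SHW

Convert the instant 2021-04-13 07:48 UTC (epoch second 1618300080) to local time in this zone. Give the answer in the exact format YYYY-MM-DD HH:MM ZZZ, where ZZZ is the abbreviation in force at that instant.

2021-04-13 12:18 GSP

Query: 2021-04-13 07:48 UTC
Rule 1/4 (GSP, +04:30): 2021-02-09 05:20 UTC ≤ query < 2021-09-05 05:58 UTC
7·60 + 48 + 270 = 738 min
738 = 0·1440 + 738; 738 = 12·60 + 18 → 12:18, same day
→ 2021-04-13 12:18 GSP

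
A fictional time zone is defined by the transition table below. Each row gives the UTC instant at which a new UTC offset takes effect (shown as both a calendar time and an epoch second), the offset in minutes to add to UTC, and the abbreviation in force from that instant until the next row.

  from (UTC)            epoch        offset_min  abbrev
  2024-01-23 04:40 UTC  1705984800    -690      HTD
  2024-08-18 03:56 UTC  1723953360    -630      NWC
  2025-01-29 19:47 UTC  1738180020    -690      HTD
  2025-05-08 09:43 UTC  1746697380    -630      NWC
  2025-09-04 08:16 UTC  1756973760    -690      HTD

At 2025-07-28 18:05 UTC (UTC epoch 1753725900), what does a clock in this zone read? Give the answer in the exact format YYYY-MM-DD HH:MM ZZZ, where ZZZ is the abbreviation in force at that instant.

2025-07-28 07:35 NWC

Query: 2025-07-28 18:05 UTC
Rule 4/5 (NWC, -10:30): 2025-05-08 09:43 UTC ≤ query < 2025-09-04 08:16 UTC
18·60 + 5 - 630 = 455 min
455 = 0·1440 + 455; 455 = 7·60 + 35 → 07:35, same day
→ 2025-07-28 07:35 NWC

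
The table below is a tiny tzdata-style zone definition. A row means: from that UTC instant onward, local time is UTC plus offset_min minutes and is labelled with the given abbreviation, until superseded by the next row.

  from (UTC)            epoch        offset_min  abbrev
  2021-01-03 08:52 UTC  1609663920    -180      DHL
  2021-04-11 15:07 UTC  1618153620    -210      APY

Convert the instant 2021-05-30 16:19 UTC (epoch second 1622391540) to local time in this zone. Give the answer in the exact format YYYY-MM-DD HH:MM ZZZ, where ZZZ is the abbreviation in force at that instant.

Query: 2021-05-30 16:19 UTC
Rule 2/2 (APY, -03:30): 2021-04-11 15:07 UTC ≤ query < +∞
16·60 + 19 - 210 = 769 min
769 = 0·1440 + 769; 769 = 12·60 + 49 → 12:49, same day
→ 2021-05-30 12:49 APY

2021-05-30 12:49 APY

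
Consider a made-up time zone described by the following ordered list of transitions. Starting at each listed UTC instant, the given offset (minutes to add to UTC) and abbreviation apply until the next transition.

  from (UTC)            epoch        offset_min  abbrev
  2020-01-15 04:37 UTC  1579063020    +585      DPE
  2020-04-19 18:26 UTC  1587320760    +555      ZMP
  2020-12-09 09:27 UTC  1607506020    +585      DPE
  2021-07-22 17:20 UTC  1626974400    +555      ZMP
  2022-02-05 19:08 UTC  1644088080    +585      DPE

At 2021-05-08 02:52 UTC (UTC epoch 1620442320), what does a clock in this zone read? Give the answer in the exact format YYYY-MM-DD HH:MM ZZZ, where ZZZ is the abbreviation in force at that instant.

Query: 2021-05-08 02:52 UTC
Rule 3/5 (DPE, +09:45): 2020-12-09 09:27 UTC ≤ query < 2021-07-22 17:20 UTC
2·60 + 52 + 585 = 757 min
757 = 0·1440 + 757; 757 = 12·60 + 37 → 12:37, same day
→ 2021-05-08 12:37 DPE

2021-05-08 12:37 DPE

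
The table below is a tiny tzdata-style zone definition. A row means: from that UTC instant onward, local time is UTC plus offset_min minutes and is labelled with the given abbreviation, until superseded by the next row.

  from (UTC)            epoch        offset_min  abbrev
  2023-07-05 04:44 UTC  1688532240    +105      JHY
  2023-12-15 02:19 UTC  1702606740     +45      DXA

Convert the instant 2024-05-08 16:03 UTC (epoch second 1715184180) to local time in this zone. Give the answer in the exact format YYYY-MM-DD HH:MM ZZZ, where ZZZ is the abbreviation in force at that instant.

2024-05-08 16:48 DXA

Query: 2024-05-08 16:03 UTC
Rule 2/2 (DXA, +00:45): 2023-12-15 02:19 UTC ≤ query < +∞
16·60 + 3 + 45 = 1008 min
1008 = 0·1440 + 1008; 1008 = 16·60 + 48 → 16:48, same day
→ 2024-05-08 16:48 DXA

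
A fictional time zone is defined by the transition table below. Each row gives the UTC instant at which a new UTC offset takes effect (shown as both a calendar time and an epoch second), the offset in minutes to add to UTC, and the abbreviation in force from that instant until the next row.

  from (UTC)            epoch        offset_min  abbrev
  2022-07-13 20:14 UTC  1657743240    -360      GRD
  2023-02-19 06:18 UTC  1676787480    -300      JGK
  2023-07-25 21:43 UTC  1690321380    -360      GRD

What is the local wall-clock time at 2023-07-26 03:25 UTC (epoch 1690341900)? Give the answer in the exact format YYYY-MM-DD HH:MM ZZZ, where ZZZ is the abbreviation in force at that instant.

2023-07-25 21:25 GRD

Query: 2023-07-26 03:25 UTC
Rule 3/3 (GRD, -06:00): 2023-07-25 21:43 UTC ≤ query < +∞
3·60 + 25 - 360 = -155 min
-155 = -1·1440 + 1285; 1285 = 21·60 + 25 → 21:25, 2023-07-26 - 1 day = 2023-07-25
→ 2023-07-25 21:25 GRD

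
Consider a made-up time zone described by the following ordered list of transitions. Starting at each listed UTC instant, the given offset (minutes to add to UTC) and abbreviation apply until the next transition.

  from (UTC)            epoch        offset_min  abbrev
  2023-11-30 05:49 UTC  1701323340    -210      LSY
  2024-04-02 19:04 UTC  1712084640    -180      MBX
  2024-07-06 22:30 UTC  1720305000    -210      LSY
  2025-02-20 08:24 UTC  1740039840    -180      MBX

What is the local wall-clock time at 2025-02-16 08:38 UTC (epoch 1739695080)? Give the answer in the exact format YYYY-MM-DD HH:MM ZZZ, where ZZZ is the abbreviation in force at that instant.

Query: 2025-02-16 08:38 UTC
Rule 3/4 (LSY, -03:30): 2024-07-06 22:30 UTC ≤ query < 2025-02-20 08:24 UTC
8·60 + 38 - 210 = 308 min
308 = 0·1440 + 308; 308 = 5·60 + 8 → 05:08, same day
→ 2025-02-16 05:08 LSY

2025-02-16 05:08 LSY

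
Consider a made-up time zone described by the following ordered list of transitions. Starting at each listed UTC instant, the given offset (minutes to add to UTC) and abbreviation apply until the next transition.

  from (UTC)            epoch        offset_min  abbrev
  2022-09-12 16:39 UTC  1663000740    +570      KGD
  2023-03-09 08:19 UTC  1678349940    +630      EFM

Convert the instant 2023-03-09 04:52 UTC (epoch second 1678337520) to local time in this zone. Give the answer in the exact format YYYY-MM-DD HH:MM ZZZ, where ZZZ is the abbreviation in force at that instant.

2023-03-09 14:22 KGD

Query: 2023-03-09 04:52 UTC
Rule 1/2 (KGD, +09:30): 2022-09-12 16:39 UTC ≤ query < 2023-03-09 08:19 UTC
4·60 + 52 + 570 = 862 min
862 = 0·1440 + 862; 862 = 14·60 + 22 → 14:22, same day
→ 2023-03-09 14:22 KGD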